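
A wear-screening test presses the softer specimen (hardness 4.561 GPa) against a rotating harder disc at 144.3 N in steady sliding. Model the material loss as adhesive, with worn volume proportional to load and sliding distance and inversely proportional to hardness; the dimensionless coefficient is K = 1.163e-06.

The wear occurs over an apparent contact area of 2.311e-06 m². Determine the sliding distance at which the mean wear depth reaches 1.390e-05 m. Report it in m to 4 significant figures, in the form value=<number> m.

All arithmetic holds full float precision — quoted intermediates are rounded. Rounded just once, at four significant figures.
Convert: Hardness H = 4.561 GPa = 4.561e+09 Pa.
Expressed in SI base units: W = 144.3 N, H = 4.561e+09 Pa, K = 1.163e-06.
Permissible volume V_lim = h_lim·A = 1.390e-05 · 2.311e-06 = 3.212e-11 m³.
Sliding life L = V_lim·H/(K·W) = 3.212e-11 · 4.561e+09 / (1.163e-06 · 144.3) = 873.0 m.

value=873.0 m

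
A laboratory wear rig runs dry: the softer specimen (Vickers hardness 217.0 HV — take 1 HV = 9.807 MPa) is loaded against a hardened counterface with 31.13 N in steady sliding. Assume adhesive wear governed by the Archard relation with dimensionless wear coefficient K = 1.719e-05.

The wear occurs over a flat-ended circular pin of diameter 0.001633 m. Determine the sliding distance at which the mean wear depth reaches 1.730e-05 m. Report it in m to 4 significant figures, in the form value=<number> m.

Intermediate values are displayed rounded — all arithmetic maintains full float precision, and rounded once at the end, at 4 significant figures.
Hardness H = 217.0 HV × 9.807 MPa/HV = 2128 MPa = 2.128e+09 Pa.
Contact area A = π·d²/4 = π·(0.001633 m)²/4 = 2.094e-06 m².
SI base units throughout: W = 31.13 N, H = 2.128e+09 Pa, K = 1.719e-05.
Limit volume V_lim = h_lim·A = 1.730e-05 · 2.094e-06 = 3.623e-11 m³.
Sliding life L = V_lim·H/(K·W) = 3.623e-11 · 2.128e+09 / (1.719e-05 · 31.13) = 144.1 m.

value=144.1 m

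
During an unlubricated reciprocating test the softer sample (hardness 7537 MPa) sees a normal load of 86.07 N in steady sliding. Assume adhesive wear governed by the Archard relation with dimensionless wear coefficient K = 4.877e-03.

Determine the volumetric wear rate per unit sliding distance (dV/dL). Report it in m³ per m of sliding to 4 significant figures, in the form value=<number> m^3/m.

value=5.569e-11 m^3/m

Intermediate values are printed rounded; all arithmetic runs at exact precision, and one last rounding to 4 significant digits.
Hardness H = 7537 MPa = 7.537e+09 Pa.
In SI base units, W = 86.07 N, H = 7.537e+09 Pa, K = 4.877e-03.
Wear rate dV/dL = K·W/H: 4.877e-03 · 86.07 / 7.537e+09 = 5.569e-11 m³/m.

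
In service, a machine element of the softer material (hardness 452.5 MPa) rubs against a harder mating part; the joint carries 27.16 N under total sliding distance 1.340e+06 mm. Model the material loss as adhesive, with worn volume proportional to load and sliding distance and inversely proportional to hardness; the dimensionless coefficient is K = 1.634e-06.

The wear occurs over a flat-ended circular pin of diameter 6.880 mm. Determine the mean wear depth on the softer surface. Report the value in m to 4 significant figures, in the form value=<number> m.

Displayed values are rounded, and all arithmetic maintains full float precision; a lone final rounding, at four significant digits.
Convert: Sliding distance L = 1.340e+06 mm = 1340 m.
Convert: Hardness H = 452.5 MPa = 4.525e+08 Pa.
Convert: Pin diameter d = 6.880 mm = 0.006880 m. Contact area A = π·d²/4 = π·(0.006880 m)²/4 = 3.718e-05 m².
In SI base units: W = 27.16 N, H = 4.525e+08 Pa, K = 1.634e-06.
Wear volume V = K·W·L/H = 1.634e-06 · 27.16 · 1340 / 4.525e+08 = 1.314e-10 m³.
Depth of wear h = V/A = 1.314e-10 / 3.718e-05 = 3.535e-06 m.

value=3.535e-06 m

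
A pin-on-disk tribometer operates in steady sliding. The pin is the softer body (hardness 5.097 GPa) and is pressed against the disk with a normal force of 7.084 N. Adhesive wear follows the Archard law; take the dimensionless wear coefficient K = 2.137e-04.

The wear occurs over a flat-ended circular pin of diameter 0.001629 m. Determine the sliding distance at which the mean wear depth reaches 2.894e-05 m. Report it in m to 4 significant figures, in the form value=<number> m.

Each operation carries full precision, and intermediate values are displayed rounded. Rounded just once: four significant digits.
Hardness H = 5.097 GPa = 5.097e+09 Pa.
Contact area A = π·d²/4 = π·(0.001629 m)²/4 = 2.084e-06 m².
In SI base units: W = 7.084 N, H = 5.097e+09 Pa, K = 2.137e-04.
Volume at the limit: V_lim = h_lim·A = 2.894e-05 · 2.084e-06 = 6.032e-11 m³.
Sliding life L = V_lim·H/(K·W) = 6.032e-11 · 5.097e+09 / (2.137e-04 · 7.084) = 203.1 m.

value=203.1 m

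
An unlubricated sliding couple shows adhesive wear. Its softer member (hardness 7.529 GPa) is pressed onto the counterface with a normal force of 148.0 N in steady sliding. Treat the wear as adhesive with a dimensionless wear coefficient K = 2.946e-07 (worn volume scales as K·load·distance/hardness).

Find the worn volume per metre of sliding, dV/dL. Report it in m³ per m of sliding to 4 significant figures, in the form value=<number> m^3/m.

value=5.791e-15 m^3/m

The computation carries full float precision, and intermediates are displayed rounded, and rounded just once to 4 significant figures.
Convert: Hardness H = 7.529 GPa = 7.529e+09 Pa.
Working in SI base units: W = 148.0 N, H = 7.529e+09 Pa, K = 2.946e-07.
Wear rate dV/dL = K·W/H — distance-free: 2.946e-07 · 148.0 / 7.529e+09 = 5.791e-15 m³/m.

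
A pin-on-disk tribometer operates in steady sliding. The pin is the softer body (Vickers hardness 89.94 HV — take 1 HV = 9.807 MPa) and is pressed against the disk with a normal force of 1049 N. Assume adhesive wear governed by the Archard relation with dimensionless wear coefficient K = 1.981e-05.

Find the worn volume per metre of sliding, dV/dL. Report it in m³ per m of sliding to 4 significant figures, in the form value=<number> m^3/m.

Each operation maintains full float precision; intermediates are printed rounded — a lone final rounding to 4 significant digits.
Hardness H = 89.94 HV × 9.807 MPa/HV = 882.0 MPa = 8.820e+08 Pa.
SI base units throughout: W = 1049 N, H = 8.820e+08 Pa, K = 1.981e-05.
The wear rate dV/dL = K·W/H — distance-free: 1.981e-05 · 1049 / 8.820e+08 = 2.356e-11 m³/m.

value=2.356e-11 m^3/m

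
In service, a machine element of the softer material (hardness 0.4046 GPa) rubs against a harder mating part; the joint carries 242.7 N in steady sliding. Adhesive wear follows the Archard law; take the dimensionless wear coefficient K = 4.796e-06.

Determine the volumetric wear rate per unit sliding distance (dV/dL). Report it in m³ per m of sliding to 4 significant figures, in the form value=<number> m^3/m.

Printed values are rounded; every step maintains full float precision; rounded once at the end to four significant figures.
Hardness H = 0.4046 GPa = 4.046e+08 Pa.
Restated in SI base units: W = 242.7 N, H = 4.046e+08 Pa, K = 4.796e-06.
The wear rate dV/dL = K·W/H (independent of L): 4.796e-06 · 242.7 / 4.046e+08 = 2.877e-12 m³/m.

value=2.877e-12 m^3/m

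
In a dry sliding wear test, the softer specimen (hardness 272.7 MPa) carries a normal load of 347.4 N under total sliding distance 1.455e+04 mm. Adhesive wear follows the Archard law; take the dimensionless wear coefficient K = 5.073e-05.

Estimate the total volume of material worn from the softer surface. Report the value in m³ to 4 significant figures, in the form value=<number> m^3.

value=9.403e-10 m^3

The algebra runs at full float precision — the intermediates are displayed rounded — a lone final rounding to 4 significant digits.
Convert: Distance L = 1.455e+04 mm = 14.55 m.
Convert: Hardness H = 272.7 MPa = 2.727e+08 Pa.
In SI base units, W = 347.4 N, H = 2.727e+08 Pa, K = 5.073e-05.
The Archard volume V = K·W·L/H = 5.073e-05 · 347.4 · 14.55 / 2.727e+08 = 9.403e-10 m³.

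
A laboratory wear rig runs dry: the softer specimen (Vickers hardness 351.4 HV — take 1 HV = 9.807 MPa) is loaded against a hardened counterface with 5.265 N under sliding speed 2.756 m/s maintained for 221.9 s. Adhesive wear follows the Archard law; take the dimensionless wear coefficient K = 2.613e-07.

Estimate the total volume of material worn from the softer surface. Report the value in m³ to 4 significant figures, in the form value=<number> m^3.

The computation runs at exact precision, and quoted intermediates are rounded — a single final rounding: four significant digits.
Convert: The distance L = v·t = 2.756 m/s × 221.9 s = 611.6 m.
Convert: Hardness H = 351.4 HV × 9.807 MPa/HV = 3446 MPa = 3.446e+09 Pa.
In SI base units, W = 5.265 N, H = 3.446e+09 Pa, K = 2.613e-07.
Archard volume V = K·W·L/H = 2.613e-07 · 5.265 · 611.6 / 3.446e+09 = 2.441e-13 m³.

value=2.441e-13 m^3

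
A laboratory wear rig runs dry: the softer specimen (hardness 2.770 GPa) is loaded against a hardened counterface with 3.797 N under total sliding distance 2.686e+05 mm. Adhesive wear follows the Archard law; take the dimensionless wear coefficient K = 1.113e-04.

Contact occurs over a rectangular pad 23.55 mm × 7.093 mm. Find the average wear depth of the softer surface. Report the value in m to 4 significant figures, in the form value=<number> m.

value=2.453e-07 m

Displayed values are rounded. Each operation runs at full float precision, and a single final rounding: 4 significant figures.
Total distance L = 2.686e+05 mm = 268.6 m.
Hardness H = 2.770 GPa = 2.770e+09 Pa.
Pad sides 23.55 mm × 7.093 mm = 0.02355 m × 0.007093 m. Contact area A = 0.02355 m × 0.007093 m = 1.670e-04 m².
As SI base values: W = 3.797 N, H = 2.770e+09 Pa, K = 1.113e-04.
Worn volume V = K·W·L/H = 1.113e-04 · 3.797 · 268.6 / 2.770e+09 = 4.098e-11 m³.
Mean depth h = V/A = 4.098e-11 / 1.670e-04 = 2.453e-07 m.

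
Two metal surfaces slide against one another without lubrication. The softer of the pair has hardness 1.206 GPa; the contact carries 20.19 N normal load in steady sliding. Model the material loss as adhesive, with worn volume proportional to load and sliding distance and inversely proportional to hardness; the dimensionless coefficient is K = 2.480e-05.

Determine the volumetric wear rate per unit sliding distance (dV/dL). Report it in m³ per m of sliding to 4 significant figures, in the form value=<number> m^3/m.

Quoted intermediates are rounded; all working math holds full float precision; one last rounding to 4 significant digits.
Hardness H = 1.206 GPa = 1.206e+09 Pa.
Restated in SI base units: W = 20.19 N, H = 1.206e+09 Pa, K = 2.480e-05.
The wear rate dV/dL = K·W/H, so: 2.480e-05 · 20.19 / 1.206e+09 = 4.152e-13 m³/m.

value=4.152e-13 m^3/m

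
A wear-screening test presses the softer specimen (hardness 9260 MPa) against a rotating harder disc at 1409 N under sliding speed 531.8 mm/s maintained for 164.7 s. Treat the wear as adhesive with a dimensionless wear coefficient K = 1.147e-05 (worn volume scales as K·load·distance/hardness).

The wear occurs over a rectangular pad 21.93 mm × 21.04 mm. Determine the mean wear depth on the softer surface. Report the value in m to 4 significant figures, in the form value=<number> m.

value=3.313e-07 m

The algebra keeps exact precision. Printed values are rounded, and rounded once at the end: four significant digits.
Convert: Sliding speed v = 531.8 mm/s = 0.5318 m/s. Distance covered L = v·t = 0.5318 m/s × 164.7 s = 87.59 m.
Convert: Hardness H = 9260 MPa = 9.260e+09 Pa.
Convert: Pad sides 21.93 mm × 21.04 mm = 0.02193 m × 0.02104 m. Contact area A = 0.02193 m × 0.02104 m = 4.614e-04 m².
SI base units throughout: W = 1409 N, H = 9.260e+09 Pa, K = 1.147e-05.
Archard relation: V = K·W·L/H = 1.147e-05 · 1409 · 87.59 / 9.260e+09 = 1.529e-10 m³.
Depth of wear h = V/A = 1.529e-10 / 4.614e-04 = 3.313e-07 m.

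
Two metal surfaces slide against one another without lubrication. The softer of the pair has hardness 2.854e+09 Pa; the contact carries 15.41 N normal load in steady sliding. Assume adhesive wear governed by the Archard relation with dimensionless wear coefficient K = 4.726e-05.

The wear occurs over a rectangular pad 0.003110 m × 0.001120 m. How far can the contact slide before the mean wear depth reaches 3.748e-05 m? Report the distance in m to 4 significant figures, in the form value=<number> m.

value=511.6 m

The computation holds full float precision, and intermediates are printed rounded — a single final rounding: 4 significant figures.
Contact area A = 0.003110 m × 0.001120 m = 3.483e-06 m².
Collected in SI base units: W = 15.41 N, H = 2.854e+09 Pa, K = 4.726e-05.
Volume at the limit: V_lim = h_lim·A = 3.748e-05 · 3.483e-06 = 1.306e-10 m³.
Inverting, life L = V_lim·H/(K·W) = 1.306e-10 · 2.854e+09 / (4.726e-05 · 15.41) = 511.6 m.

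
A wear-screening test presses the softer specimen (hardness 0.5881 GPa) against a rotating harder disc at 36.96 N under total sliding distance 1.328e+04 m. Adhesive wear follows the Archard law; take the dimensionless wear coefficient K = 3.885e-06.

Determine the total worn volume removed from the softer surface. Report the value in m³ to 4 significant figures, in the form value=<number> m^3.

value=3.242e-09 m^3

All working math keeps full precision; the intermediates are printed rounded; rounded just once, at 4 significant digits.
Hardness H = 0.5881 GPa = 5.881e+08 Pa.
SI base units throughout: W = 36.96 N, H = 5.881e+08 Pa, K = 3.885e-06.
The Archard volume V = K·W·L/H = 3.885e-06 · 36.96 · 1.328e+04 / 5.881e+08 = 3.242e-09 m³.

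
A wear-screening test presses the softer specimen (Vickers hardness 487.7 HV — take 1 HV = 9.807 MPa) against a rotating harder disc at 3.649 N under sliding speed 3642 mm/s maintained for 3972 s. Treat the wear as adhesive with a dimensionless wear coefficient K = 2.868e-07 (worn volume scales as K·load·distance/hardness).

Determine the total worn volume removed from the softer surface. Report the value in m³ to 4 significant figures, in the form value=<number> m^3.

Intermediates are printed rounded — the computation maintains exact precision — a lone final rounding, at four significant figures.
Sliding speed v = 3642 mm/s = 3.642 m/s. Distance covered L = v·t = 3.642 m/s × 3972 s = 1.447e+04 m.
Hardness H = 487.7 HV × 9.807 MPa/HV = 4783 MPa = 4.783e+09 Pa.
Collected in SI base units: W = 3.649 N, H = 4.783e+09 Pa, K = 2.868e-07.
Archard relation: V = K·W·L/H = 2.868e-07 · 3.649 · 1.447e+04 / 4.783e+09 = 3.165e-12 m³.

value=3.165e-12 m^3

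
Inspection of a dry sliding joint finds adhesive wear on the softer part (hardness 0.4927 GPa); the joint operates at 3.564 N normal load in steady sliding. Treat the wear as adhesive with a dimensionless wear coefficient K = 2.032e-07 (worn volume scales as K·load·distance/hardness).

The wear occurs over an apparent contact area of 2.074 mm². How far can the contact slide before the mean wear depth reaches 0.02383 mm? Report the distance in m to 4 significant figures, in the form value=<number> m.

value=3.362e+04 m

All working math carries exact precision — intermediate values appear rounded; rounded just once, at four significant figures.
Convert: Hardness H = 0.4927 GPa = 4.927e+08 Pa.
Convert: Contact area A = 2.074 mm² = 2.074e-06 m².
Convert: Depth limit h_lim = 0.02383 mm = 2.383e-05 m.
Expressed in SI base units: W = 3.564 N, H = 4.927e+08 Pa, K = 2.032e-07.
Allowed volume V_lim = h_lim·A = 2.383e-05 · 2.074e-06 = 4.942e-11 m³.
Sliding life L = V_lim·H/(K·W) = 4.942e-11 · 4.927e+08 / (2.032e-07 · 3.564) = 3.362e+04 m.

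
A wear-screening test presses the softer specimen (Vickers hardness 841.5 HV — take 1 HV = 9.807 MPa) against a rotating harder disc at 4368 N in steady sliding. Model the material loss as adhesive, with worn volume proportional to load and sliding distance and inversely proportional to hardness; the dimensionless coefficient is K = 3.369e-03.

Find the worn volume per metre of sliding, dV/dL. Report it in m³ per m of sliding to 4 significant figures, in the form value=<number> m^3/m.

value=1.783e-09 m^3/m

Printed values are rounded; all arithmetic runs at full precision; a lone final rounding: 4 significant digits.
Hardness H = 841.5 HV × 9.807 MPa/HV = 8253 MPa = 8.253e+09 Pa.
Collected in SI base units: W = 4368 N, H = 8.253e+09 Pa, K = 3.369e-03.
Volumetric rate dV/dL = K·W/H, per unit distance: 3.369e-03 · 4368 / 8.253e+09 = 1.783e-09 m³/m.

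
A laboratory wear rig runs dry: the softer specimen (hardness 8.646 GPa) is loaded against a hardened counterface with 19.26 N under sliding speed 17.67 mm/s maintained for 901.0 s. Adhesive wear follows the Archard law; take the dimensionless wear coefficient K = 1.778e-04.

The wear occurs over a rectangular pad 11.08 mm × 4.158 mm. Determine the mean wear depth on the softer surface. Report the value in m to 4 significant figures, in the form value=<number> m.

value=1.369e-07 m

Shown intermediates are rounded — all working math maintains full float precision; rounded just once to 4 significant digits.
Convert: Sliding speed v = 17.67 mm/s = 0.01767 m/s. The distance L = v·t = 0.01767 m/s × 901.0 s = 15.92 m.
Convert: Hardness H = 8.646 GPa = 8.646e+09 Pa.
Convert: Pad sides 11.08 mm × 4.158 mm = 0.01108 m × 0.004158 m. Contact area A = 0.01108 m × 0.004158 m = 4.607e-05 m².
Expressed in SI base units: W = 19.26 N, H = 8.646e+09 Pa, K = 1.778e-04.
Apply Archard: V = K·W·L/H = 1.778e-04 · 19.26 · 15.92 / 8.646e+09 = 6.306e-12 m³.
Depth h = V/A = 6.306e-12 / 4.607e-05 = 1.369e-07 m.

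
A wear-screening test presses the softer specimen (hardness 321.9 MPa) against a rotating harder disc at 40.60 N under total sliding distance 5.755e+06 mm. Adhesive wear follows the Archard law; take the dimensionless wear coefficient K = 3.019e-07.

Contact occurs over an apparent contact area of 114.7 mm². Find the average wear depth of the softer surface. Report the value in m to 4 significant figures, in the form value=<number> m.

Shown intermediates are rounded. All working math maintains exact precision — a single final rounding to 4 significant digits.
Convert: The distance L = 5.755e+06 mm = 5755 m.
Convert: Hardness H = 321.9 MPa = 3.219e+08 Pa.
Convert: Contact area A = 114.7 mm² = 1.147e-04 m².
As SI base values: W = 40.60 N, H = 3.219e+08 Pa, K = 3.019e-07.
The Archard volume V = K·W·L/H = 3.019e-07 · 40.60 · 5755 / 3.219e+08 = 2.191e-10 m³.
Mean depth h = V/A = 2.191e-10 / 1.147e-04 = 1.911e-06 m.

value=1.911e-06 m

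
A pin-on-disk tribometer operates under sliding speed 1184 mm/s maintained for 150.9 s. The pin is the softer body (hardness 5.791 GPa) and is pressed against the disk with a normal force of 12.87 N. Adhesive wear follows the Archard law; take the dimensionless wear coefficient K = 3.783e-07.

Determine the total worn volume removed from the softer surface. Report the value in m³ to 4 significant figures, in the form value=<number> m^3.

Intermediate values appear rounded. The computation runs at full precision. Rounded just once, at 4 significant figures.
Sliding speed v = 1184 mm/s = 1.184 m/s. Path length L = v·t = 1.184 m/s × 150.9 s = 178.7 m.
Hardness H = 5.791 GPa = 5.791e+09 Pa.
As SI base values: W = 12.87 N, H = 5.791e+09 Pa, K = 3.783e-07.
By Archard's law, V = K·W·L/H = 3.783e-07 · 12.87 · 178.7 / 5.791e+09 = 1.502e-13 m³.

value=1.502e-13 m^3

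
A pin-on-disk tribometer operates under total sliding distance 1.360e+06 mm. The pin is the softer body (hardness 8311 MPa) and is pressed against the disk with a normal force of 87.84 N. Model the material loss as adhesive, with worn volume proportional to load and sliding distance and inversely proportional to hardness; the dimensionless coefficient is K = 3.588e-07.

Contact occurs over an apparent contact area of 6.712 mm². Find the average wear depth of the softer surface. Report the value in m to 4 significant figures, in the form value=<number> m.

value=7.684e-07 m

Intermediate values are printed rounded. Every step holds full float precision; rounded once at the end, at four significant digits.
Path length L = 1.360e+06 mm = 1360 m.
Hardness H = 8311 MPa = 8.311e+09 Pa.
Contact area A = 6.712 mm² = 6.712e-06 m².
Working in SI base units: W = 87.84 N, H = 8.311e+09 Pa, K = 3.588e-07.
Volume removed: V = K·W·L/H = 3.588e-07 · 87.84 · 1360 / 8.311e+09 = 5.157e-12 m³.
Average depth h = V/A = 5.157e-12 / 6.712e-06 = 7.684e-07 m.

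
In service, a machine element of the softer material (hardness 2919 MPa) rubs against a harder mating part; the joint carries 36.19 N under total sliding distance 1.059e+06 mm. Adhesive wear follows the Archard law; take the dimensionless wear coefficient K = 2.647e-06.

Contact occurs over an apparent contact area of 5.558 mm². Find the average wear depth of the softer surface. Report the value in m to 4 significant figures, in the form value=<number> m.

Every step maintains full float precision; intermediates appear rounded, and one final rounding: 4 significant digits.
Path length L = 1.059e+06 mm = 1059 m.
Hardness H = 2919 MPa = 2.919e+09 Pa.
Contact area A = 5.558 mm² = 5.558e-06 m².
Working in SI base units: W = 36.19 N, H = 2.919e+09 Pa, K = 2.647e-06.
Wear volume V = K·W·L/H = 2.647e-06 · 36.19 · 1059 / 2.919e+09 = 3.475e-11 m³.
Depth h = V/A = 3.475e-11 / 5.558e-06 = 6.253e-06 m.

value=6.253e-06 m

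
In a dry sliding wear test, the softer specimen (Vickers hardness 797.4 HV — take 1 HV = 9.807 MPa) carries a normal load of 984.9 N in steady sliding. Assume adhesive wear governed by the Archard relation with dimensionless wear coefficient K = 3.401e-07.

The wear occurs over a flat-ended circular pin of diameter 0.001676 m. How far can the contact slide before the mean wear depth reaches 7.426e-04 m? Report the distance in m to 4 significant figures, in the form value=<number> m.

value=3.825e+04 m

The computation maintains exact precision. Intermediates are printed rounded. Rounded just once, at 4 significant digits.
Hardness H = 797.4 HV × 9.807 MPa/HV = 7820 MPa = 7.820e+09 Pa.
Contact area A = π·d²/4 = π·(0.001676 m)²/4 = 2.206e-06 m².
Working in SI base units: W = 984.9 N, H = 7.820e+09 Pa, K = 3.401e-07.
Wearable volume V_lim = h_lim·A = 7.426e-04 · 2.206e-06 = 1.638e-09 m³.
Sliding life L = V_lim·H/(K·W) = 1.638e-09 · 7.820e+09 / (3.401e-07 · 984.9) = 3.825e+04 m.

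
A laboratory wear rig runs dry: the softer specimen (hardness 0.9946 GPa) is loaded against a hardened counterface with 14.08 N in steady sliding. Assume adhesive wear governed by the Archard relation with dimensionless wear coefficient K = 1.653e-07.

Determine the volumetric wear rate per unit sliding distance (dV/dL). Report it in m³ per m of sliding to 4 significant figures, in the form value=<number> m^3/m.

value=2.340e-15 m^3/m

Intermediate values are printed rounded — the computation keeps full precision; one last rounding to four significant digits.
Hardness H = 0.9946 GPa = 9.946e+08 Pa.
Collected in SI base units: W = 14.08 N, H = 9.946e+08 Pa, K = 1.653e-07.
Volumetric rate dV/dL = K·W/H, per unit distance: 1.653e-07 · 14.08 / 9.946e+08 = 2.340e-15 m³/m.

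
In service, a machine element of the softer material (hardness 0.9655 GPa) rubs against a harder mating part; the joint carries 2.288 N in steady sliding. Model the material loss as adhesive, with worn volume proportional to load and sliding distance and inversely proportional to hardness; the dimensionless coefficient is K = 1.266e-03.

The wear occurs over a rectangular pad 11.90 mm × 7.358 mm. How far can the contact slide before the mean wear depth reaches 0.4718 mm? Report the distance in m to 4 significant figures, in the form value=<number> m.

value=1.377e+04 m

All working math carries full precision; intermediates are printed rounded, and rounded just once: 4 significant figures.
Convert: Hardness H = 0.9655 GPa = 9.655e+08 Pa.
Convert: Pad sides 11.90 mm × 7.358 mm = 0.01190 m × 0.007358 m. Contact area A = 0.01190 m × 0.007358 m = 8.756e-05 m².
Convert: Depth limit h_lim = 0.4718 mm = 4.718e-04 m.
In SI base units, W = 2.288 N, H = 9.655e+08 Pa, K = 1.266e-03.
Limit volume V_lim = h_lim·A = 4.718e-04 · 8.756e-05 = 4.131e-08 m³.
Sliding life L = V_lim·H/(K·W) = 4.131e-08 · 9.655e+08 / (1.266e-03 · 2.288) = 1.377e+04 m.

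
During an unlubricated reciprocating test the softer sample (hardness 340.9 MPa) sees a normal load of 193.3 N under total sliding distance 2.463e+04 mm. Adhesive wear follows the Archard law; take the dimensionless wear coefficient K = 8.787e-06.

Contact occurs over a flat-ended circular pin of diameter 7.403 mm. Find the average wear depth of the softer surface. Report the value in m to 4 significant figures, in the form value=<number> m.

The algebra maintains full precision — printed values are rounded — one last rounding to four significant figures.
Convert: Total distance L = 2.463e+04 mm = 24.63 m.
Convert: Hardness H = 340.9 MPa = 3.409e+08 Pa.
Convert: Pin diameter d = 7.403 mm = 0.007403 m. Contact area A = π·d²/4 = π·(0.007403 m)²/4 = 4.304e-05 m².
Expressed in SI base units: W = 193.3 N, H = 3.409e+08 Pa, K = 8.787e-06.
Worn volume V = K·W·L/H = 8.787e-06 · 193.3 · 24.63 / 3.409e+08 = 1.227e-10 m³.
Wear depth h = V/A = 1.227e-10 / 4.304e-05 = 2.851e-06 m.

value=2.851e-06 m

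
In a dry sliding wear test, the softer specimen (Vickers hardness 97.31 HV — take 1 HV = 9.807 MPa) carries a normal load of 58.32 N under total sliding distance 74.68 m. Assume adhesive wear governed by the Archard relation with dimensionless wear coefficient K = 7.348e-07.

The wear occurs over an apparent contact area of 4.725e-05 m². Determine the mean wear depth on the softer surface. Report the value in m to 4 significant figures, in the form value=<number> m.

The algebra keeps full float precision; the intermediates are shown rounded — a lone final rounding to four significant figures.
Convert: Hardness H = 97.31 HV × 9.807 MPa/HV = 954.3 MPa = 9.543e+08 Pa.
Expressed in SI base units: W = 58.32 N, H = 9.543e+08 Pa, K = 7.348e-07.
Apply Archard: V = K·W·L/H = 7.348e-07 · 58.32 · 74.68 / 9.543e+08 = 3.353e-12 m³.
Average depth h = V/A = 3.353e-12 / 4.725e-05 = 7.097e-08 m.

value=7.097e-08 m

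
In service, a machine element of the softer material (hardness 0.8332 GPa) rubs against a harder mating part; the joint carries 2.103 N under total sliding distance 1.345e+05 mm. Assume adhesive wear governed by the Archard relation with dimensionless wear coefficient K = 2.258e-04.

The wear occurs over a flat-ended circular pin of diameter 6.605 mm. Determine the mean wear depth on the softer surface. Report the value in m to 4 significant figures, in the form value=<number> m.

Intermediates appear rounded; the computation keeps full precision — a lone final rounding, at four significant digits.
Convert: The distance L = 1.345e+05 mm = 134.5 m.
Convert: Hardness H = 0.8332 GPa = 8.332e+08 Pa.
Convert: Pin diameter d = 6.605 mm = 0.006605 m. Contact area A = π·d²/4 = π·(0.006605 m)²/4 = 3.426e-05 m².
As SI base values: W = 2.103 N, H = 8.332e+08 Pa, K = 2.258e-04.
Volume removed: V = K·W·L/H = 2.258e-04 · 2.103 · 134.5 / 8.332e+08 = 7.665e-11 m³.
Average depth h = V/A = 7.665e-11 / 3.426e-05 = 2.237e-06 m.

value=2.237e-06 m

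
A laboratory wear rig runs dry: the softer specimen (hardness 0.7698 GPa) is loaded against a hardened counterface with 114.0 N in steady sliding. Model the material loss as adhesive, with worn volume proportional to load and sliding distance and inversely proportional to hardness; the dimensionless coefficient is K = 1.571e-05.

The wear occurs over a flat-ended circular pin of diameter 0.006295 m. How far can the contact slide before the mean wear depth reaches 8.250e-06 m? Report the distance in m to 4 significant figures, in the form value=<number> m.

value=110.4 m

The intermediates are printed rounded; the computation carries full precision. Rounded just once, at four significant digits.
Hardness H = 0.7698 GPa = 7.698e+08 Pa.
Contact area A = π·d²/4 = π·(0.006295 m)²/4 = 3.112e-05 m².
In SI base units: W = 114.0 N, H = 7.698e+08 Pa, K = 1.571e-05.
At the depth limit, V_lim = h_lim·A = 8.250e-06 · 3.112e-05 = 2.568e-10 m³.
Inverting, life L = V_lim·H/(K·W) = 2.568e-10 · 7.698e+08 / (1.571e-05 · 114.0) = 110.4 m.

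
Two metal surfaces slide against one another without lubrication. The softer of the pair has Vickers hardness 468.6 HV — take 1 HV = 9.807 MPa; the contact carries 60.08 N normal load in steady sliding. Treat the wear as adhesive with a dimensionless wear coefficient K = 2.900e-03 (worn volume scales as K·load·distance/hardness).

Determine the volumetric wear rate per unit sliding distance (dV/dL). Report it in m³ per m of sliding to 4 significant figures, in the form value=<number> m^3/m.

value=3.791e-11 m^3/m

All working math runs at full precision. Displayed values are rounded, and a single final rounding to 4 significant digits.
Hardness H = 468.6 HV × 9.807 MPa/HV = 4596 MPa = 4.596e+09 Pa.
In SI base units: W = 60.08 N, H = 4.596e+09 Pa, K = 2.900e-03.
Wear rate dV/dL = K·W/H, per unit distance: 2.900e-03 · 60.08 / 4.596e+09 = 3.791e-11 m³/m.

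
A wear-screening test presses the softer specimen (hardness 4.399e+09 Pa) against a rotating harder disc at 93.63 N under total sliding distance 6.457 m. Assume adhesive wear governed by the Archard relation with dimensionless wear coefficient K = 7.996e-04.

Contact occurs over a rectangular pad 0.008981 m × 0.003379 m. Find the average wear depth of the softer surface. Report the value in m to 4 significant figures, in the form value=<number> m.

value=3.621e-06 m

All arithmetic maintains full precision, and quoted intermediates are rounded; one last rounding, at 4 significant figures.
Contact area A = 0.008981 m × 0.003379 m = 3.035e-05 m².
Collected in SI base units: W = 93.63 N, H = 4.399e+09 Pa, K = 7.996e-04.
Apply Archard: V = K·W·L/H = 7.996e-04 · 93.63 · 6.457 / 4.399e+09 = 1.099e-10 m³.
Average depth h = V/A = 1.099e-10 / 3.035e-05 = 3.621e-06 m.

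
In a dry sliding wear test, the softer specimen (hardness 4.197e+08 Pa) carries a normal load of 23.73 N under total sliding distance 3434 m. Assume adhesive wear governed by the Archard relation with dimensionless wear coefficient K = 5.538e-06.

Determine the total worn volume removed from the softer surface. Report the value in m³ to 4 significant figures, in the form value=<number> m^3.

value=1.075e-09 m^3

Intermediate values appear rounded — all working math keeps full precision, and rounded once at the end, at four significant digits.
Expressed in SI base units: W = 23.73 N, H = 4.197e+08 Pa, K = 5.538e-06.
Worn volume V = K·W·L/H = 5.538e-06 · 23.73 · 3434 / 4.197e+08 = 1.075e-09 m³.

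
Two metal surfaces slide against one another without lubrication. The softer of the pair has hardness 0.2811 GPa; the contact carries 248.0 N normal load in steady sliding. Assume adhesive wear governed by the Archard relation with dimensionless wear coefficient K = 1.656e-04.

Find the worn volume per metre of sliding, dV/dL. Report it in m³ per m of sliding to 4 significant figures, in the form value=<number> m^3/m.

The computation runs at exact precision; intermediate values are printed rounded. Rounded once at the end to four significant figures.
Hardness H = 0.2811 GPa = 2.811e+08 Pa.
Working in SI base units: W = 248.0 N, H = 2.811e+08 Pa, K = 1.656e-04.
Sliding wear rate dV/dL = K·W/H (independent of L): 1.656e-04 · 248.0 / 2.811e+08 = 1.461e-10 m³/m.

value=1.461e-10 m^3/m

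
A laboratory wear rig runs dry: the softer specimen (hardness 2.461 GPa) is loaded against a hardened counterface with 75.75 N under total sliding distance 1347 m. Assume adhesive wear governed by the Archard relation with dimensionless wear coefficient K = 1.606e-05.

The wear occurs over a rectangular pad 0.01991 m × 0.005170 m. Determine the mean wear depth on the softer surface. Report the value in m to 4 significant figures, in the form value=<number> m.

value=6.469e-06 m

The algebra keeps full precision; the intermediates are shown rounded. Rounded once at the end: 4 significant digits.
Hardness H = 2.461 GPa = 2.461e+09 Pa.
Contact area A = 0.01991 m × 0.005170 m = 1.029e-04 m².
In SI base units: W = 75.75 N, H = 2.461e+09 Pa, K = 1.606e-05.
Wear volume V = K·W·L/H = 1.606e-05 · 75.75 · 1347 / 2.461e+09 = 6.659e-10 m³.
Wear depth h = V/A = 6.659e-10 / 1.029e-04 = 6.469e-06 m.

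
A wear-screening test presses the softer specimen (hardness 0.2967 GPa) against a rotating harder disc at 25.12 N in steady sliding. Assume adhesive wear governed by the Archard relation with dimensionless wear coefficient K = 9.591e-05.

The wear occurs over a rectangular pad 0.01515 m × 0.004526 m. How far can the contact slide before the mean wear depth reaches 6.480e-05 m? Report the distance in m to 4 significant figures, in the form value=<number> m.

The computation keeps full float precision — intermediate values are displayed rounded. Rounded just once to 4 significant figures.
Convert: Hardness H = 0.2967 GPa = 2.967e+08 Pa.
Convert: Contact area A = 0.01515 m × 0.004526 m = 6.857e-05 m².
In SI base units, W = 25.12 N, H = 2.967e+08 Pa, K = 9.591e-05.
Allowed volume V_lim = h_lim·A = 6.480e-05 · 6.857e-05 = 4.443e-09 m³.
So the life L = V_lim·H/(K·W) = 4.443e-09 · 2.967e+08 / (9.591e-05 · 25.12) = 547.2 m.

value=547.2 m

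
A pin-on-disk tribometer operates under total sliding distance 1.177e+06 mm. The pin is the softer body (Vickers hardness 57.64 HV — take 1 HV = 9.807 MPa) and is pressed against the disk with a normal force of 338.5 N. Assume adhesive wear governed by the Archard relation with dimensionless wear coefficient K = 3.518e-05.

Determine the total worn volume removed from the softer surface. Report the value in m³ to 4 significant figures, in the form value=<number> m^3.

value=2.480e-08 m^3

The computation maintains full precision; intermediates are shown rounded; one last rounding to four significant figures.
Convert: Sliding distance L = 1.177e+06 mm = 1177 m.
Convert: Hardness H = 57.64 HV × 9.807 MPa/HV = 565.3 MPa = 5.653e+08 Pa.
In SI base units, W = 338.5 N, H = 5.653e+08 Pa, K = 3.518e-05.
The Archard volume V = K·W·L/H = 3.518e-05 · 338.5 · 1177 / 5.653e+08 = 2.480e-08 m³.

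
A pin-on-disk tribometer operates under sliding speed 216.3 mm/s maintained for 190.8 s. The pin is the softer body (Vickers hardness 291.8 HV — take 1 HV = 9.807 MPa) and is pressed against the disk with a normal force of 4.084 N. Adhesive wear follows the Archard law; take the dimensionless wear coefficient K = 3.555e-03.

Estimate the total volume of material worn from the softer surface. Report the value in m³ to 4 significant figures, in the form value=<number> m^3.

The algebra maintains full float precision, and intermediates appear rounded, and a single final rounding: 4 significant digits.
Sliding speed v = 216.3 mm/s = 0.2163 m/s. Distance covered L = v·t = 0.2163 m/s × 190.8 s = 41.27 m.
Hardness H = 291.8 HV × 9.807 MPa/HV = 2862 MPa = 2.862e+09 Pa.
Expressed in SI base units: W = 4.084 N, H = 2.862e+09 Pa, K = 3.555e-03.
Archard volume V = K·W·L/H = 3.555e-03 · 4.084 · 41.27 / 2.862e+09 = 2.094e-10 m³.

value=2.094e-10 m^3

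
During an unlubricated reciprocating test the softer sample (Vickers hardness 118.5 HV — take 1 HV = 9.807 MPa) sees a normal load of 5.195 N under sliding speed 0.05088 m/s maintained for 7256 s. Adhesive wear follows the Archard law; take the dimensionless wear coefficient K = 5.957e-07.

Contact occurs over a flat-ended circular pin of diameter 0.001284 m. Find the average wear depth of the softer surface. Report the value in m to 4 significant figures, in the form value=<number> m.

value=7.592e-07 m

Intermediates are displayed rounded — every step keeps full precision — a single final rounding, at 4 significant figures.
Distance L = v·t = 0.05088 m/s × 7256 s = 369.2 m.
Hardness H = 118.5 HV × 9.807 MPa/HV = 1162 MPa = 1.162e+09 Pa.
Contact area A = π·d²/4 = π·(0.001284 m)²/4 = 1.295e-06 m².
SI base units throughout: W = 5.195 N, H = 1.162e+09 Pa, K = 5.957e-07.
By Archard's law, V = K·W·L/H = 5.957e-07 · 5.195 · 369.2 / 1.162e+09 = 9.831e-13 m³.
Mean wear depth h = V/A = 9.831e-13 / 1.295e-06 = 7.592e-07 m.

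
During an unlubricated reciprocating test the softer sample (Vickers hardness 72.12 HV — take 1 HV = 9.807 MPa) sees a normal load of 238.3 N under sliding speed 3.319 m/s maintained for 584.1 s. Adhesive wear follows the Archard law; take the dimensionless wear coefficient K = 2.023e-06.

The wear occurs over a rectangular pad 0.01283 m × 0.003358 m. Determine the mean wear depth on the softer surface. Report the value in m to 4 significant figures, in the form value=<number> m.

value=3.067e-05 m

The intermediates are shown rounded, and each operation runs at exact precision — rounded just once to 4 significant figures.
The distance L = v·t = 3.319 m/s × 584.1 s = 1939 m.
Hardness H = 72.12 HV × 9.807 MPa/HV = 707.3 MPa = 7.073e+08 Pa.
Contact area A = 0.01283 m × 0.003358 m = 4.308e-05 m².
SI base units throughout: W = 238.3 N, H = 7.073e+08 Pa, K = 2.023e-06.
By Archard's law, V = K·W·L/H = 2.023e-06 · 238.3 · 1939 / 7.073e+08 = 1.321e-09 m³.
Wear depth h = V/A = 1.321e-09 / 4.308e-05 = 3.067e-05 m.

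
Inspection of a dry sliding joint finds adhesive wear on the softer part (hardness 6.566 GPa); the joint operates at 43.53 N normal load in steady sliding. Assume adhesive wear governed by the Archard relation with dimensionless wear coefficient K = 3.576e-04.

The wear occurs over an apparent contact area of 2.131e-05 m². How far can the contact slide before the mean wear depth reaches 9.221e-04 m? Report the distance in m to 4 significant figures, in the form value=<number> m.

Every step holds exact precision. The intermediates are shown rounded; a lone final rounding to 4 significant figures.
Convert: Hardness H = 6.566 GPa = 6.566e+09 Pa.
As SI base values: W = 43.53 N, H = 6.566e+09 Pa, K = 3.576e-04.
At the depth limit, V_lim = h_lim·A = 9.221e-04 · 2.131e-05 = 1.965e-08 m³.
Inverting, life L = V_lim·H/(K·W) = 1.965e-08 · 6.566e+09 / (3.576e-04 · 43.53) = 8289 m.

value=8289 m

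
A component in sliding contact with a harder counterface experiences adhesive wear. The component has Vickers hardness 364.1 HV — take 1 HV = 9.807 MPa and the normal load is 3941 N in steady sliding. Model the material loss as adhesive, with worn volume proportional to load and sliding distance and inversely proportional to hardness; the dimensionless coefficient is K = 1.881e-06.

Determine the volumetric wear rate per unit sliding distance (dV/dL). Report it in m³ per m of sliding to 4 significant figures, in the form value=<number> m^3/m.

Quoted intermediates are rounded, and all arithmetic keeps full float precision; rounded just once: 4 significant digits.
Hardness H = 364.1 HV × 9.807 MPa/HV = 3571 MPa = 3.571e+09 Pa.
Restated in SI base units: W = 3941 N, H = 3.571e+09 Pa, K = 1.881e-06.
Sliding wear rate dV/dL = K·W/H (independent of L): 1.881e-06 · 3941 / 3.571e+09 = 2.076e-12 m³/m.

value=2.076e-12 m^3/m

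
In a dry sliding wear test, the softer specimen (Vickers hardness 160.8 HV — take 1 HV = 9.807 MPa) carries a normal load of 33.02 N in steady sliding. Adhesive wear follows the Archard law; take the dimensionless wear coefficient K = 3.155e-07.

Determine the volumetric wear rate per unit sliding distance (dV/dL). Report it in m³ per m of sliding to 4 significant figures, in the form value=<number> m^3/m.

Shown intermediates are rounded, and the algebra carries full float precision — rounded just once, at four significant figures.
Hardness H = 160.8 HV × 9.807 MPa/HV = 1577 MPa = 1.577e+09 Pa.
Restated in SI base units: W = 33.02 N, H = 1.577e+09 Pa, K = 3.155e-07.
Volumetric rate dV/dL = K·W/H (independent of L): 3.155e-07 · 33.02 / 1.577e+09 = 6.606e-15 m³/m.

value=6.606e-15 m^3/m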